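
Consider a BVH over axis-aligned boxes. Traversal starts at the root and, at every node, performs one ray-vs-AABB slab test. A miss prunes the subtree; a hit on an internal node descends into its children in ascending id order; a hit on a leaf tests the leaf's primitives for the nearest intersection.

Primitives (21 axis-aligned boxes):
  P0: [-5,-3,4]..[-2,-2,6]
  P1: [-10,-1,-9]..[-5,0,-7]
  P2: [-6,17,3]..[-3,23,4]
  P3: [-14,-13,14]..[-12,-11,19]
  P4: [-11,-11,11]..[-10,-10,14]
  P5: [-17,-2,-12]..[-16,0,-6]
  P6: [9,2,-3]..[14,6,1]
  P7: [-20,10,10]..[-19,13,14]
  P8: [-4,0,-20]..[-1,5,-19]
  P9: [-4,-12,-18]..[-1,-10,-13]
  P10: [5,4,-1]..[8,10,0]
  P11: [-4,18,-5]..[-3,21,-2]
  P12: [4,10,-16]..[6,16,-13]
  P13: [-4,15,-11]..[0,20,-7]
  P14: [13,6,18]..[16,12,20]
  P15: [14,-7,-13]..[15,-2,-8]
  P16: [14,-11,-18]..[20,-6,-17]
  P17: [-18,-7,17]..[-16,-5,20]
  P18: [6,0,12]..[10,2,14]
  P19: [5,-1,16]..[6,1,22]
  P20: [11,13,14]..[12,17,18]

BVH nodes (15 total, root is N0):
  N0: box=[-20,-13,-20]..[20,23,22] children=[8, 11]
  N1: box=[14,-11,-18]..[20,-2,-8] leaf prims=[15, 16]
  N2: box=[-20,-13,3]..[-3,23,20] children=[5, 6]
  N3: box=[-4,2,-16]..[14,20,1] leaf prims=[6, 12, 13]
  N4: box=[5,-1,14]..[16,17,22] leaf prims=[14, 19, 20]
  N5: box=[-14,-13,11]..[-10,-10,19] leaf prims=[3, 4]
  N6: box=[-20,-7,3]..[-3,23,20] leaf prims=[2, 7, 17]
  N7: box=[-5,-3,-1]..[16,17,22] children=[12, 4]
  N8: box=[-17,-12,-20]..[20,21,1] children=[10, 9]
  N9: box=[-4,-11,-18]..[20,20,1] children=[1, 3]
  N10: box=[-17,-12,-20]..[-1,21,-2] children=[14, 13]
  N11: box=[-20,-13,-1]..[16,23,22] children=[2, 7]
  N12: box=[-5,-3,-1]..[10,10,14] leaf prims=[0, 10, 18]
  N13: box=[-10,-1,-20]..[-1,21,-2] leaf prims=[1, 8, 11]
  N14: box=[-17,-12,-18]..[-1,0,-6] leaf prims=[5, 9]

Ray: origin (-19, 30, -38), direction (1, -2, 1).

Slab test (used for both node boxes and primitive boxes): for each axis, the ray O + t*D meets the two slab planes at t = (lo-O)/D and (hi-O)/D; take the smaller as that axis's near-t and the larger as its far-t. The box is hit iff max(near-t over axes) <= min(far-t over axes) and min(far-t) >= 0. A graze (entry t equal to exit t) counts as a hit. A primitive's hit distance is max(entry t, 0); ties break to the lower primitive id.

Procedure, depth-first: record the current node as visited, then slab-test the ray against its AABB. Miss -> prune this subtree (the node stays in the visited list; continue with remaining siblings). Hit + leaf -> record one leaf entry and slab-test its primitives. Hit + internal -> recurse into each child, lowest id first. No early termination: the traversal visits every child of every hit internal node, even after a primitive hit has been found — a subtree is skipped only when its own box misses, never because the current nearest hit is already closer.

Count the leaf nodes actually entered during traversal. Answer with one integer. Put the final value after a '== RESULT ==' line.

Traverse from the root:
N0 x:[-1,39] y:[7/2,43/2] z:[18,60] -> hit [18,43/2], descend [8, 11]
  N8 x:[2,39] y:[9/2,21] z:[18,39] -> hit [18,21], descend [9, 10]
    N9 x:[15,39] y:[5,41/2] z:[20,39] -> hit [20,41/2], descend [1, 3]
      N1 x:[33,39] y:[16,41/2] z:[20,30] -> miss, prune
      N3 x:[15,33] y:[5,14] z:[22,39] -> miss, prune
    N10 x:[2,18] y:[9/2,21] z:[18,36] -> hit [18,18], descend [13, 14]
      N13 x:[9,18] y:[9/2,31/2] z:[18,36] -> miss, prune
      N14 x:[2,18] y:[15,21] z:[20,32] -> miss, prune
  N11 x:[-1,35] y:[7/2,43/2] z:[37,60] -> miss, prune

Visited [0, 8, 9, 1, 3, 10, 13, 14, 11]. Tests: 9 box, 0 leaf. Nearest: miss.

== RESULT ==
0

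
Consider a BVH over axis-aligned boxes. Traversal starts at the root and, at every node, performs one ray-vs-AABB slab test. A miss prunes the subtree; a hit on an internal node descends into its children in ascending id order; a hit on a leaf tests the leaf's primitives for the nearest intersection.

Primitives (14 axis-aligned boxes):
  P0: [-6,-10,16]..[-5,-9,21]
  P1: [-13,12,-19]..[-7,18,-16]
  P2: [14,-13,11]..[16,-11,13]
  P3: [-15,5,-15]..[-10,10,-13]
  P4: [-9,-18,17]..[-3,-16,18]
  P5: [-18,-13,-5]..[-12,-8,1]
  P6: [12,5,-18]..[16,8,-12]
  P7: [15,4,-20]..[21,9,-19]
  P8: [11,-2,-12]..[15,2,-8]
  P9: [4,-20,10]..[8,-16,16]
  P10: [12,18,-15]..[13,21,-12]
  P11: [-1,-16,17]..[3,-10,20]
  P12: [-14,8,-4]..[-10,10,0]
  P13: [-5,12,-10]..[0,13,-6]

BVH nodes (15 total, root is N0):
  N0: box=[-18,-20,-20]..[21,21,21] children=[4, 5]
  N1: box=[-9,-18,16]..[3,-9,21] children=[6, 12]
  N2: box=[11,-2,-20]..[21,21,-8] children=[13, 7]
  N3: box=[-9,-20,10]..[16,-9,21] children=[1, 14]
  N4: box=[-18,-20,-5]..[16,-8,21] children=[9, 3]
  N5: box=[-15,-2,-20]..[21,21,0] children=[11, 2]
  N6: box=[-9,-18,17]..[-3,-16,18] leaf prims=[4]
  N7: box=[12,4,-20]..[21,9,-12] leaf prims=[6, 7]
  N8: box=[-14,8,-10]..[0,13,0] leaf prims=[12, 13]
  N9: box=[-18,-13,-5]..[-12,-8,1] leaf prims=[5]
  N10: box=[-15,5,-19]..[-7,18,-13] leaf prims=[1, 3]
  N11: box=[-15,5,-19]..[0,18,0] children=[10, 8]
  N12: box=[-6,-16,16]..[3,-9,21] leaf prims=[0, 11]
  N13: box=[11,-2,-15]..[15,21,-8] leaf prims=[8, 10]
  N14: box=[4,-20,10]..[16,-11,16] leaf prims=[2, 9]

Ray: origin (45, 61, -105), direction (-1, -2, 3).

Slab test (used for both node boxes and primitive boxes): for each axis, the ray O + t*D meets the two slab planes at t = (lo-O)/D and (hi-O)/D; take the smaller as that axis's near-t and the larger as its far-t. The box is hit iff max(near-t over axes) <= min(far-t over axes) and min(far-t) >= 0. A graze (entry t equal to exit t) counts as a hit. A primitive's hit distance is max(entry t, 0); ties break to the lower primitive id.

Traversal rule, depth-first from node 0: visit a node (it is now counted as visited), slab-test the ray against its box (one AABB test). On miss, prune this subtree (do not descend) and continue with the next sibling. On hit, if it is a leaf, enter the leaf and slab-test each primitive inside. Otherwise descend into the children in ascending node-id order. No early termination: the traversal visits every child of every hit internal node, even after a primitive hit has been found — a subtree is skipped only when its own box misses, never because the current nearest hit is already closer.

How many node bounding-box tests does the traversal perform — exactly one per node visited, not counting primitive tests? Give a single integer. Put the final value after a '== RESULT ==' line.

Walk:
N0 x:[24,63] y:[20,81/2] z:[85/3,42] -> hit [85/3,81/2], descend [4, 5]
  N4 x:[29,63] y:[69/2,81/2] z:[100/3,42] -> hit [69/2,81/2], descend [3, 9]
    N3 x:[29,54] y:[35,81/2] z:[115/3,42] -> hit [115/3,81/2], descend [1, 14]
      N1 x:[42,54] y:[35,79/2] z:[121/3,42] -> miss, prune
      N14 x:[29,41] y:[36,81/2] z:[115/3,121/3] -> hit [115/3,121/3] leaf, test {P2(miss), P9@t=77/2}
    N9 x:[57,63] y:[69/2,37] z:[100/3,106/3] -> miss, prune
  N5 x:[24,60] y:[20,63/2] z:[85/3,35] -> hit [85/3,63/2], descend [2, 11]
    N2 x:[24,34] y:[20,63/2] z:[85/3,97/3] -> hit [85/3,63/2], descend [7, 13]
      N7 x:[24,33] y:[26,57/2] z:[85/3,31] -> hit [85/3,57/2] leaf, test {P6(miss), P7@t=85/3}
      N13 x:[30,34] y:[20,63/2] z:[30,97/3] -> hit [30,63/2] leaf, test {P8@t=31, P10(miss)}
    N11 x:[45,60] y:[43/2,28] z:[86/3,35] -> miss, prune

order=[0, 4, 3, 1, 14, 9, 5, 2, 7, 13, 11]  |boxes|=11  |leaves|=3  hit=P7

== RESULT ==
11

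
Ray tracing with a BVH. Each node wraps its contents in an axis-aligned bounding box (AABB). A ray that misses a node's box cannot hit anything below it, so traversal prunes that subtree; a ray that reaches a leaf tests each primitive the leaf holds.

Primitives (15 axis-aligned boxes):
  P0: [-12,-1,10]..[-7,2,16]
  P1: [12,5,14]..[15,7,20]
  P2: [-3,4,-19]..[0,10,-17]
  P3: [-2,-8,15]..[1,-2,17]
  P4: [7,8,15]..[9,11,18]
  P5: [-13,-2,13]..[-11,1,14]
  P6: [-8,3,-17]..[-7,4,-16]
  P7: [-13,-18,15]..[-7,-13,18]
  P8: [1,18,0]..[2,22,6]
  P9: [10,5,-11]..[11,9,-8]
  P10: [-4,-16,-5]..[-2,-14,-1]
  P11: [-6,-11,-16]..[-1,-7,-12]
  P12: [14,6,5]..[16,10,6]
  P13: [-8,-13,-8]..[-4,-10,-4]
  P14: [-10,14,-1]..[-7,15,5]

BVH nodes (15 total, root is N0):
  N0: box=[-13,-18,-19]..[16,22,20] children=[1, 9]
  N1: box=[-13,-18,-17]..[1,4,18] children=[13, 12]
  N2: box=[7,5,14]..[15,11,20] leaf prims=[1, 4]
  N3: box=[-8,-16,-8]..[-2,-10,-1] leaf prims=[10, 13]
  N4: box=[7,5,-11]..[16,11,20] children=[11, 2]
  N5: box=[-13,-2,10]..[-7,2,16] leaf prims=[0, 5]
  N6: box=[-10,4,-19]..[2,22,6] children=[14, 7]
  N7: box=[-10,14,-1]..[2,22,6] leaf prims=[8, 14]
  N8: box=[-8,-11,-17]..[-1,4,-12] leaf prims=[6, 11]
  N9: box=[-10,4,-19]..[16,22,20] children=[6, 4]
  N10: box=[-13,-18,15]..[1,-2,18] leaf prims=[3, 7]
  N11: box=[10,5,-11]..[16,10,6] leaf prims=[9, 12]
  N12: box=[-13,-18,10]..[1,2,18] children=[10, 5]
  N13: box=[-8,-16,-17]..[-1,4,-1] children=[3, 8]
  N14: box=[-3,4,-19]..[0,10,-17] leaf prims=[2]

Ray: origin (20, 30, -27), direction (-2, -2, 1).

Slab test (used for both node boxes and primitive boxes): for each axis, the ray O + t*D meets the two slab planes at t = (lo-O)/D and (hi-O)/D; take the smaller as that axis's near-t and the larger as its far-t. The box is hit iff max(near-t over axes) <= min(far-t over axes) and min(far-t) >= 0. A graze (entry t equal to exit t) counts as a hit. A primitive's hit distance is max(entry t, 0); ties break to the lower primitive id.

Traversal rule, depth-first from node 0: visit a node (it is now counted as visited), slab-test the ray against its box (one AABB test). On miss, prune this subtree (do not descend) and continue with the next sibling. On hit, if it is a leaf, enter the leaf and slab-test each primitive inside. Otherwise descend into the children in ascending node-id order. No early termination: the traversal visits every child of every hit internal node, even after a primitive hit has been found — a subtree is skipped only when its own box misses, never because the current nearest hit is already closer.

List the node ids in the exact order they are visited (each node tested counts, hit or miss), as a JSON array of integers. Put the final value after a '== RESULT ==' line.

Traverse from the root:
N0 x:[2,33/2] y:[4,24] z:[8,47] -> hit [8,33/2], descend [1, 9]
  N1 x:[19/2,33/2] y:[13,24] z:[10,45] -> hit [13,33/2], descend [12, 13]
    N12 x:[19/2,33/2] y:[14,24] z:[37,45] -> miss, prune
    N13 x:[21/2,14] y:[13,23] z:[10,26] -> hit [13,14], descend [3, 8]
      N3 x:[11,14] y:[20,23] z:[19,26] -> miss, prune
      N8 x:[21/2,14] y:[13,41/2] z:[10,15] -> hit [13,14] leaf, test {P6(miss), P11(miss)}
  N9 x:[2,15] y:[4,13] z:[8,47] -> hit [8,13], descend [4, 6]
    N4 x:[2,13/2] y:[19/2,25/2] z:[16,47] -> miss, prune
    N6 x:[9,15] y:[4,13] z:[8,33] -> hit [9,13], descend [7, 14]
      N7 x:[9,15] y:[4,8] z:[26,33] -> miss, prune
      N14 x:[10,23/2] y:[10,13] z:[8,10] -> hit [10,10] leaf, test {P2@t=10}

Visited [0, 1, 12, 13, 3, 8, 9, 4, 6, 7, 14]. Tests: 11 box, 2 leaf. Nearest: P2.

== RESULT ==
[0, 1, 12, 13, 3, 8, 9, 4, 6, 7, 14]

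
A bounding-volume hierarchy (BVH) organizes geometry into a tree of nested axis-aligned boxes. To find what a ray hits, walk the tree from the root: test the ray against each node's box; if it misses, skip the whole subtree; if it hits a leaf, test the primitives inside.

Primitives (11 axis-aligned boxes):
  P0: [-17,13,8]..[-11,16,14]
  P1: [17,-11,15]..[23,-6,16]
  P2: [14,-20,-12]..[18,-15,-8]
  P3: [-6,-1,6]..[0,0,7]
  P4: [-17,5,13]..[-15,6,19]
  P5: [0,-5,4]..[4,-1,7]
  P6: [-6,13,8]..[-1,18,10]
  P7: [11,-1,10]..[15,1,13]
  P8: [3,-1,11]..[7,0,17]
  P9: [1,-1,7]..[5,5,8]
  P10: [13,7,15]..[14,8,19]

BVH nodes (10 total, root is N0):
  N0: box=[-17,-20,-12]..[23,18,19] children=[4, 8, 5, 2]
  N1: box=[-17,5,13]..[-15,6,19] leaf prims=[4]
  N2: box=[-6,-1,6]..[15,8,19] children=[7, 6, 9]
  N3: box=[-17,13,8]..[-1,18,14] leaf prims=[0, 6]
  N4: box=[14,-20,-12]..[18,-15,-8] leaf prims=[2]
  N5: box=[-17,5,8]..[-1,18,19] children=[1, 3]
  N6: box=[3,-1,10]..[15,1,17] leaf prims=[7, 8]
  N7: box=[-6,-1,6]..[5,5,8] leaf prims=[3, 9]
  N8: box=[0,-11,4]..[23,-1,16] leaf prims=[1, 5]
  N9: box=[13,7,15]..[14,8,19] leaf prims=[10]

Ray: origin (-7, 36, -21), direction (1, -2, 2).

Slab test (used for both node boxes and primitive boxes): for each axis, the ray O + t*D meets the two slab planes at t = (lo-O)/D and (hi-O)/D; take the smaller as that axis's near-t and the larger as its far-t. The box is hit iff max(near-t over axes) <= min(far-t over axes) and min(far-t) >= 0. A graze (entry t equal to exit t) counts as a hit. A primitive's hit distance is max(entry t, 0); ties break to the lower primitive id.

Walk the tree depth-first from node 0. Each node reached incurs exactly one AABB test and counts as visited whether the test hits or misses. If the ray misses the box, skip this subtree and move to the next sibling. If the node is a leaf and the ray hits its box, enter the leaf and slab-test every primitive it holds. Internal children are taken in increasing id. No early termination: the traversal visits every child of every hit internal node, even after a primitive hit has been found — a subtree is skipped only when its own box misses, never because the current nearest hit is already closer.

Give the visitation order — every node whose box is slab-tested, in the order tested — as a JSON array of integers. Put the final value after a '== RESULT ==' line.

Traverse from the root:
N0 x:[-10,30] y:[9,28] z:[9/2,20] -> hit [9,20], descend [2, 4, 5, 8]
  N2 x:[1,22] y:[14,37/2] z:[27/2,20] -> hit [14,37/2], descend [6, 7, 9]
    N6 x:[10,22] y:[35/2,37/2] z:[31/2,19] -> hit [35/2,37/2] leaf, test {P7(miss), P8(miss)}
    N7 x:[1,12] y:[31/2,37/2] z:[27/2,29/2] -> miss, prune
    N9 x:[20,21] y:[14,29/2] z:[18,20] -> miss, prune
  N4 x:[21,25] y:[51/2,28] z:[9/2,13/2] -> miss, prune
  N5 x:[-10,6] y:[9,31/2] z:[29/2,20] -> miss, prune
  N8 x:[7,30] y:[37/2,47/2] z:[25/2,37/2] -> hit [37/2,37/2] leaf, test {P1(miss), P5(miss)}

8 AABB tests over nodes [0, 2, 6, 7, 9, 4, 5, 8]; 2 leaves entered; closest miss.

== RESULT ==
[0, 2, 6, 7, 9, 4, 5, 8]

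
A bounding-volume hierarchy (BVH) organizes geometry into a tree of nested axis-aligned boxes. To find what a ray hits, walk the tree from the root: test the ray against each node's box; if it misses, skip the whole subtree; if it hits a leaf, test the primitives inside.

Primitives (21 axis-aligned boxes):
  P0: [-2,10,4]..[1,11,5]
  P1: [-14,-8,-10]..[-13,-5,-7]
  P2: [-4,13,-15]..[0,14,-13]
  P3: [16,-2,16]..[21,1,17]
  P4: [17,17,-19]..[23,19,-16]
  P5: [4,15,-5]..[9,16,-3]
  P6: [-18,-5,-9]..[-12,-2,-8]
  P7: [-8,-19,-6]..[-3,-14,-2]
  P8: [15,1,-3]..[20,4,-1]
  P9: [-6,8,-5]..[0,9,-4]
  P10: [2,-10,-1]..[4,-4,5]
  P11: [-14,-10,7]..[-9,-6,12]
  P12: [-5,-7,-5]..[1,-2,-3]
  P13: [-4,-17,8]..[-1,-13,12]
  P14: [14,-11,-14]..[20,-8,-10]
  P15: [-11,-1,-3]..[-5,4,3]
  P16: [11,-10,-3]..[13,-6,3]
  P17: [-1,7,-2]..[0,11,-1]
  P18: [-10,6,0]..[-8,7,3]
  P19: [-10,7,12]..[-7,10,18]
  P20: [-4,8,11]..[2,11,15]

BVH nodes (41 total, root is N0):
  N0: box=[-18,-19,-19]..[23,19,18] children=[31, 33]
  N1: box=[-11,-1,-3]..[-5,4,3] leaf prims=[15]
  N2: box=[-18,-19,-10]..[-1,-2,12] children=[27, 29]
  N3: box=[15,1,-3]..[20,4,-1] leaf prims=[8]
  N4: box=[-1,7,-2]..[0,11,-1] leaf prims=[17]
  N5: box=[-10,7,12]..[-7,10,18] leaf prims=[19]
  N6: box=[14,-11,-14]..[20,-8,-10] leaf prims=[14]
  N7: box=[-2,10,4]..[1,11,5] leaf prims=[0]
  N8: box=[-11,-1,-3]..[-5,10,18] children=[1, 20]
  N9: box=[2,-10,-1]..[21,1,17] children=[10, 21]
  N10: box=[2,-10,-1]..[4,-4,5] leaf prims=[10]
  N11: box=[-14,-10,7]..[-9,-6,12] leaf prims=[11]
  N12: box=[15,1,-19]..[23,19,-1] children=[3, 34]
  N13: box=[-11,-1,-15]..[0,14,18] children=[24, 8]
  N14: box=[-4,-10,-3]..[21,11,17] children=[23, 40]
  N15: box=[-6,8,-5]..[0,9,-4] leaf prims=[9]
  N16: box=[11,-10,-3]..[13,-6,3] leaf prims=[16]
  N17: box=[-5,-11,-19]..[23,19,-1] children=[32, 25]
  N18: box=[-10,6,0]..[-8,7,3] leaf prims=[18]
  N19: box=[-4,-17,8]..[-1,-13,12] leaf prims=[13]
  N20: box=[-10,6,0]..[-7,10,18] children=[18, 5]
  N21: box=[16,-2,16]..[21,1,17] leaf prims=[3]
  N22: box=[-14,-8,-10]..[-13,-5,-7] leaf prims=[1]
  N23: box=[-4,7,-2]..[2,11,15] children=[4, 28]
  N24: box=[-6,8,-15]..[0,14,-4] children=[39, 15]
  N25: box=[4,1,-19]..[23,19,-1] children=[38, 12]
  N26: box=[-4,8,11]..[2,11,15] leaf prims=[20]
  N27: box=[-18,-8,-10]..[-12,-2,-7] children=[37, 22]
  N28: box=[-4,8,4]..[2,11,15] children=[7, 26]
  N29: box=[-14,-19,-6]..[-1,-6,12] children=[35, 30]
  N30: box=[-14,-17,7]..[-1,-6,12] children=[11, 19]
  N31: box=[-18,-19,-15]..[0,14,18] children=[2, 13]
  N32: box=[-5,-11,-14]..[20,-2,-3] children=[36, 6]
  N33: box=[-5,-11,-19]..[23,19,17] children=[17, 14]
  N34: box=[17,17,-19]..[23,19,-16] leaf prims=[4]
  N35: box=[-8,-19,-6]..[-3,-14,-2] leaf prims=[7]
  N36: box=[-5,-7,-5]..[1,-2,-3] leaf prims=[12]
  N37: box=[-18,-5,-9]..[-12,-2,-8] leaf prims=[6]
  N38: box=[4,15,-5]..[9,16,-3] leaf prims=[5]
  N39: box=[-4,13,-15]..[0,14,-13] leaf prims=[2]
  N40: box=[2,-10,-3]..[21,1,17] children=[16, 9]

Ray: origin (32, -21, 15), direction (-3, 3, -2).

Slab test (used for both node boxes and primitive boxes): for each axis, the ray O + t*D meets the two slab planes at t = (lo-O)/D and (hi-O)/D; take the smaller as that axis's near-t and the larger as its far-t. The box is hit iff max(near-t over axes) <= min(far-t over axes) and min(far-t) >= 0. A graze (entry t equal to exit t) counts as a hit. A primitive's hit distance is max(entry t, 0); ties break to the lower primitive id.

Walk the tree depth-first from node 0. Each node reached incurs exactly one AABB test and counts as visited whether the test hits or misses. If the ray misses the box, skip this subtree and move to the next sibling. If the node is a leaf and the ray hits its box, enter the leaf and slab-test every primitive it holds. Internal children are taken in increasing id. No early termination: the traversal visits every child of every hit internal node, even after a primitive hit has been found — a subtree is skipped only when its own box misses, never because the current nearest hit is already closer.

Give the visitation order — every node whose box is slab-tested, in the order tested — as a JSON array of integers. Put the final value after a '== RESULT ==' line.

Traverse from the root:
N0 x:[3,50/3] y:[2/3,40/3] z:[-3/2,17] -> hit [3,40/3], descend [31, 33]
  N31 x:[32/3,50/3] y:[2/3,35/3] z:[-3/2,15] -> hit [32/3,35/3], descend [2, 13]
    N2 x:[11,50/3] y:[2/3,19/3] z:[3/2,25/2] -> miss, prune
    N13 x:[32/3,43/3] y:[20/3,35/3] z:[-3/2,15] -> hit [32/3,35/3], descend [8, 24]
      N8 x:[37/3,43/3] y:[20/3,31/3] z:[-3/2,9] -> miss, prune
      N24 x:[32/3,38/3] y:[29/3,35/3] z:[19/2,15] -> hit [32/3,35/3], descend [15, 39]
        N15 x:[32/3,38/3] y:[29/3,10] z:[19/2,10] -> miss, prune
        N39 x:[32/3,12] y:[34/3,35/3] z:[14,15] -> miss, prune
  N33 x:[3,37/3] y:[10/3,40/3] z:[-1,17] -> hit [10/3,37/3], descend [14, 17]
    N14 x:[11/3,12] y:[11/3,32/3] z:[-1,9] -> hit [11/3,9], descend [23, 40]
      N23 x:[10,12] y:[28/3,32/3] z:[0,17/2] -> miss, prune
      N40 x:[11/3,10] y:[11/3,22/3] z:[-1,9] -> hit [11/3,22/3], descend [9, 16]
        N9 x:[11/3,10] y:[11/3,22/3] z:[-1,8] -> hit [11/3,22/3], descend [10, 21]
          N10 x:[28/3,10] y:[11/3,17/3] z:[5,8] -> miss, prune
          N21 x:[11/3,16/3] y:[19/3,22/3] z:[-1,-1/2] -> miss, prune
        N16 x:[19/3,7] y:[11/3,5] z:[6,9] -> miss, prune
    N17 x:[3,37/3] y:[10/3,40/3] z:[8,17] -> hit [8,37/3], descend [25, 32]
      N25 x:[3,28/3] y:[22/3,40/3] z:[8,17] -> hit [8,28/3], descend [12, 38]
        N12 x:[3,17/3] y:[22/3,40/3] z:[8,17] -> miss, prune
        N38 x:[23/3,28/3] y:[12,37/3] z:[9,10] -> miss, prune
      N32 x:[4,37/3] y:[10/3,19/3] z:[9,29/2] -> miss, prune

21 AABB tests over nodes [0, 31, 2, 13, 8, 24, 15, 39, 33, 14, 23, 40, 9, 10, 21, 16, 17, 25, 12, 38, 32]; 0 leaves entered; closest miss.

== RESULT ==
[0, 31, 2, 13, 8, 24, 15, 39, 33, 14, 23, 40, 9, 10, 21, 16, 17, 25, 12, 38, 32]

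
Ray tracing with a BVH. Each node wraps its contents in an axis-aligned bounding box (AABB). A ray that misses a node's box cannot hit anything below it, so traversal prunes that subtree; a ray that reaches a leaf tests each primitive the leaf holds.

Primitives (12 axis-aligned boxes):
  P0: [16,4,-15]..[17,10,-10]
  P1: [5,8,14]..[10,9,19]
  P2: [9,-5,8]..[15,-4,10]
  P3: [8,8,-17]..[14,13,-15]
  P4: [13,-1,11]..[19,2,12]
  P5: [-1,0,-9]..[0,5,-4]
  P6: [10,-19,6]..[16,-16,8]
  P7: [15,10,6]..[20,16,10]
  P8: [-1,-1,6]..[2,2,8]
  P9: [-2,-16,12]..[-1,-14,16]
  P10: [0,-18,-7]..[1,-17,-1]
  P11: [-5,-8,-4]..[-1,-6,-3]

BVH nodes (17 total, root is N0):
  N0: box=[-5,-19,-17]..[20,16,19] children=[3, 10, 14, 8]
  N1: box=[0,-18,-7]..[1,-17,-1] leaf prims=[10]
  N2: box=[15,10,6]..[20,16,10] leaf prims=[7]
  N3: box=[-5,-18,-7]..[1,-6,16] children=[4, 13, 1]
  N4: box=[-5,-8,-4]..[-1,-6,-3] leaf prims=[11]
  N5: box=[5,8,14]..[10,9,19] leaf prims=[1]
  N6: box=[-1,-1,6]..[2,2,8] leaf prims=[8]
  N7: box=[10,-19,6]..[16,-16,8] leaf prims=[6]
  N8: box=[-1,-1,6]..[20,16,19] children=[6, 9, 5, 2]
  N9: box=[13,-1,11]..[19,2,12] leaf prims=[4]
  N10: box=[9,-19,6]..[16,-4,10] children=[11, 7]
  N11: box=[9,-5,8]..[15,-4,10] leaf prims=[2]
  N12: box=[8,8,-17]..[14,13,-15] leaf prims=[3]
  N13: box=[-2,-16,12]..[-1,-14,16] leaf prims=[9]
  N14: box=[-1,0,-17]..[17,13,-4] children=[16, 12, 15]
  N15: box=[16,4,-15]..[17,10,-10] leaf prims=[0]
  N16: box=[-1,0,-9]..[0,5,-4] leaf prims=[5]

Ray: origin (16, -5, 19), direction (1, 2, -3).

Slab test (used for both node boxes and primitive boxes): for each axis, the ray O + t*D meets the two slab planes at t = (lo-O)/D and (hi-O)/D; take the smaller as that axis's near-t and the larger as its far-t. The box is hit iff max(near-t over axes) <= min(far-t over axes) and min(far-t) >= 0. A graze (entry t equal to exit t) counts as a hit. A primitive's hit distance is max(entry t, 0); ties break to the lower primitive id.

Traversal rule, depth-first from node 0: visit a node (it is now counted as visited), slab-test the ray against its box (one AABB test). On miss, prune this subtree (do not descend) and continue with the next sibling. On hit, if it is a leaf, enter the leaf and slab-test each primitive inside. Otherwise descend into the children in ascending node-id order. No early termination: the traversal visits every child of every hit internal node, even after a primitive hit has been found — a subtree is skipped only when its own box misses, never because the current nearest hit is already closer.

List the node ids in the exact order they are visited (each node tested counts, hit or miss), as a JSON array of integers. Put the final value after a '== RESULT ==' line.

Traverse from the root:
N0 x:[-21,4] y:[-7,21/2] z:[0,12] -> hit [0,4], descend [3, 8, 10, 14]
  N3 x:[-21,-15] y:[-13/2,-1/2] z:[1,26/3] -> miss, prune
  N8 x:[-17,4] y:[2,21/2] z:[0,13/3] -> hit [2,4], descend [2, 5, 6, 9]
    N2 x:[-1,4] y:[15/2,21/2] z:[3,13/3] -> miss, prune
    N5 x:[-11,-6] y:[13/2,7] z:[0,5/3] -> miss, prune
    N6 x:[-17,-14] y:[2,7/2] z:[11/3,13/3] -> miss, prune
    N9 x:[-3,3] y:[2,7/2] z:[7/3,8/3] -> hit [7/3,8/3] leaf, test {P4@t=7/3}
  N10 x:[-7,0] y:[-7,1/2] z:[3,13/3] -> miss, prune
  N14 x:[-17,1] y:[5/2,9] z:[23/3,12] -> miss, prune

Visited [0, 3, 8, 2, 5, 6, 9, 10, 14]. Tests: 9 box, 1 leaf. Nearest: P4.

== RESULT ==
[0, 3, 8, 2, 5, 6, 9, 10, 14]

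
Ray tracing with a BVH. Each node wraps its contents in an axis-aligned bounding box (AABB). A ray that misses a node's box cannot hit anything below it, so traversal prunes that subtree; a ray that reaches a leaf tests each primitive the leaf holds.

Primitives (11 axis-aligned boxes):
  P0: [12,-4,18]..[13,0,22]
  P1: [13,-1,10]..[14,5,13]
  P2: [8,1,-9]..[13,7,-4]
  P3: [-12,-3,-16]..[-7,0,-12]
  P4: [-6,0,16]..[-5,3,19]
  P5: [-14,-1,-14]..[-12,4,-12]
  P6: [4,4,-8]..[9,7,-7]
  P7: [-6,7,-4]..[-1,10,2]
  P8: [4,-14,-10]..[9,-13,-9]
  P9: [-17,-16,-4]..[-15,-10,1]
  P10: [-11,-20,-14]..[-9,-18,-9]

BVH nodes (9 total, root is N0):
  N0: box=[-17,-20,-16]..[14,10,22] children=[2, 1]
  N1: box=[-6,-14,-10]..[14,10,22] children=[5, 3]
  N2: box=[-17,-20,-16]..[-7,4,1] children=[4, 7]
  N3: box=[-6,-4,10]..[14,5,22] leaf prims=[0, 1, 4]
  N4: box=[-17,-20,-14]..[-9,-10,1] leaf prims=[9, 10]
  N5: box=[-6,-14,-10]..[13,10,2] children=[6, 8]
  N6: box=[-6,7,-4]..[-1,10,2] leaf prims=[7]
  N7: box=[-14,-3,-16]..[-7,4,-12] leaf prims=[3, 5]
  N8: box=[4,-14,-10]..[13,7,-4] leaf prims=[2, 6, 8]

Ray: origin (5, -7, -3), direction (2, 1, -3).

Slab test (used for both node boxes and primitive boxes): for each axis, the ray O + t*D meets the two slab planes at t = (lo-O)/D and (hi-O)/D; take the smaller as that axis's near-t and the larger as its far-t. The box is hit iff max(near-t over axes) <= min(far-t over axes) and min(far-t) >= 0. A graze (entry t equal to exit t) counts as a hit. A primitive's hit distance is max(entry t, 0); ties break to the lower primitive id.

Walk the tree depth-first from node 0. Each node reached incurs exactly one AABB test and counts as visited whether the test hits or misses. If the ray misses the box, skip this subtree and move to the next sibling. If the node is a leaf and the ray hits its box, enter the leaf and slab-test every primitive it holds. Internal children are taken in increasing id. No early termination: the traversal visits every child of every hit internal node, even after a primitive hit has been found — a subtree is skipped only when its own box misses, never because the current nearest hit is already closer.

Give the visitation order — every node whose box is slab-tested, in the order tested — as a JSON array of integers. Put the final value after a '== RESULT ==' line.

Trace the traversal:
N0 x:[-11,9/2] y:[-13,17] z:[-25/3,13/3] -> hit [-25/3,13/3], descend [1, 2]
  N1 x:[-11/2,9/2] y:[-7,17] z:[-25/3,7/3] -> hit [-11/2,7/3], descend [3, 5]
    N3 x:[-11/2,9/2] y:[3,12] z:[-25/3,-13/3] -> miss, prune
    N5 x:[-11/2,4] y:[-7,17] z:[-5/3,7/3] -> hit [-5/3,7/3], descend [6, 8]
      N6 x:[-11/2,-3] y:[14,17] z:[-5/3,1/3] -> miss, prune
      N8 x:[-1/2,4] y:[-7,14] z:[1/3,7/3] -> hit [1/3,7/3] leaf, test {P2(miss), P6(miss), P8(miss)}
  N2 x:[-11,-6] y:[-13,11] z:[-4/3,13/3] -> miss, prune

order=[0, 1, 3, 5, 6, 8, 2]  |boxes|=7  |leaves|=1  hit=miss

== RESULT ==
[0, 1, 3, 5, 6, 8, 2]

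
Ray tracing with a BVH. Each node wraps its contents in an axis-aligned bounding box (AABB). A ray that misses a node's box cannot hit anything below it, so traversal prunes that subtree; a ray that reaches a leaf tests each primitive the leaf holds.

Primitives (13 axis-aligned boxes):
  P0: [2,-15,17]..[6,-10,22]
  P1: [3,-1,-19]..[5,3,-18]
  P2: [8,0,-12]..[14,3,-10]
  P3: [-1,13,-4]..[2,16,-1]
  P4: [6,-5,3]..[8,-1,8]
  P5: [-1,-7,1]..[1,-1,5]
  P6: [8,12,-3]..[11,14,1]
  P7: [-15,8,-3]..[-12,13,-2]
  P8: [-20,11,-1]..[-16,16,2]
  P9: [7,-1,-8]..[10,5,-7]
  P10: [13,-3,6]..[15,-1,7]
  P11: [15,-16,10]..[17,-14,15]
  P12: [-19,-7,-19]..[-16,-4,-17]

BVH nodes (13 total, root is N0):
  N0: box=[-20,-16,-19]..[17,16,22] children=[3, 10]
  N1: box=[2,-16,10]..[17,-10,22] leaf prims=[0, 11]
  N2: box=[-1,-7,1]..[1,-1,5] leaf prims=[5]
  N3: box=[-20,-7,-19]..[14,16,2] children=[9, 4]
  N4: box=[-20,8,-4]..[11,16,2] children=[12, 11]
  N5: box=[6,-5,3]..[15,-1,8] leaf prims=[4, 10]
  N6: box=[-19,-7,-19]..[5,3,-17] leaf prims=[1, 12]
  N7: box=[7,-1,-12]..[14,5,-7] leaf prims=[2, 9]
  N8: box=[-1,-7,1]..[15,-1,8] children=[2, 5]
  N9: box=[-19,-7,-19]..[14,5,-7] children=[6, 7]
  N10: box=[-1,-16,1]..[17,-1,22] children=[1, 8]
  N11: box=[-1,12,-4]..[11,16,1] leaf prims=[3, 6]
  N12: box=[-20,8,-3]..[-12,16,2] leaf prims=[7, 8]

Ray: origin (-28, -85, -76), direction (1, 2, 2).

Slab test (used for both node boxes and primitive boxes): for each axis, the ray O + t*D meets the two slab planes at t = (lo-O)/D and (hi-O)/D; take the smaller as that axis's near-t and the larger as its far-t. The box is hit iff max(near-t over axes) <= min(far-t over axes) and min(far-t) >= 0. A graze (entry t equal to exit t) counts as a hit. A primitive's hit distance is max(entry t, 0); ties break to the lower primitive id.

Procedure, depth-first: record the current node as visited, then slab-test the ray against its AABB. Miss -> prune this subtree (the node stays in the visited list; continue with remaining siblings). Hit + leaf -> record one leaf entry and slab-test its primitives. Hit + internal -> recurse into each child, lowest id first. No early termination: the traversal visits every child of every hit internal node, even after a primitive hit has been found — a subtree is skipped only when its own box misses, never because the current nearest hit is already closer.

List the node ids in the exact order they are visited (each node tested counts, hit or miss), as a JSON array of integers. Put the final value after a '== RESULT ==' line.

Walk:
N0 x:[8,45] y:[69/2,101/2] z:[57/2,49] -> hit [69/2,45], descend [3, 10]
  N3 x:[8,42] y:[39,101/2] z:[57/2,39] -> hit [39,39], descend [4, 9]
    N4 x:[8,39] y:[93/2,101/2] z:[36,39] -> miss, prune
    N9 x:[9,42] y:[39,45] z:[57/2,69/2] -> miss, prune
  N10 x:[27,45] y:[69/2,42] z:[77/2,49] -> hit [77/2,42], descend [1, 8]
    N1 x:[30,45] y:[69/2,75/2] z:[43,49] -> miss, prune
    N8 x:[27,43] y:[39,42] z:[77/2,42] -> hit [39,42], descend [2, 5]
      N2 x:[27,29] y:[39,42] z:[77/2,81/2] -> miss, prune
      N5 x:[34,43] y:[40,42] z:[79/2,42] -> hit [40,42] leaf, test {P4(miss), P10@t=41}

9 AABB tests over nodes [0, 3, 4, 9, 10, 1, 8, 2, 5]; 1 leaf entered; closest P10.

== RESULT ==
[0, 3, 4, 9, 10, 1, 8, 2, 5]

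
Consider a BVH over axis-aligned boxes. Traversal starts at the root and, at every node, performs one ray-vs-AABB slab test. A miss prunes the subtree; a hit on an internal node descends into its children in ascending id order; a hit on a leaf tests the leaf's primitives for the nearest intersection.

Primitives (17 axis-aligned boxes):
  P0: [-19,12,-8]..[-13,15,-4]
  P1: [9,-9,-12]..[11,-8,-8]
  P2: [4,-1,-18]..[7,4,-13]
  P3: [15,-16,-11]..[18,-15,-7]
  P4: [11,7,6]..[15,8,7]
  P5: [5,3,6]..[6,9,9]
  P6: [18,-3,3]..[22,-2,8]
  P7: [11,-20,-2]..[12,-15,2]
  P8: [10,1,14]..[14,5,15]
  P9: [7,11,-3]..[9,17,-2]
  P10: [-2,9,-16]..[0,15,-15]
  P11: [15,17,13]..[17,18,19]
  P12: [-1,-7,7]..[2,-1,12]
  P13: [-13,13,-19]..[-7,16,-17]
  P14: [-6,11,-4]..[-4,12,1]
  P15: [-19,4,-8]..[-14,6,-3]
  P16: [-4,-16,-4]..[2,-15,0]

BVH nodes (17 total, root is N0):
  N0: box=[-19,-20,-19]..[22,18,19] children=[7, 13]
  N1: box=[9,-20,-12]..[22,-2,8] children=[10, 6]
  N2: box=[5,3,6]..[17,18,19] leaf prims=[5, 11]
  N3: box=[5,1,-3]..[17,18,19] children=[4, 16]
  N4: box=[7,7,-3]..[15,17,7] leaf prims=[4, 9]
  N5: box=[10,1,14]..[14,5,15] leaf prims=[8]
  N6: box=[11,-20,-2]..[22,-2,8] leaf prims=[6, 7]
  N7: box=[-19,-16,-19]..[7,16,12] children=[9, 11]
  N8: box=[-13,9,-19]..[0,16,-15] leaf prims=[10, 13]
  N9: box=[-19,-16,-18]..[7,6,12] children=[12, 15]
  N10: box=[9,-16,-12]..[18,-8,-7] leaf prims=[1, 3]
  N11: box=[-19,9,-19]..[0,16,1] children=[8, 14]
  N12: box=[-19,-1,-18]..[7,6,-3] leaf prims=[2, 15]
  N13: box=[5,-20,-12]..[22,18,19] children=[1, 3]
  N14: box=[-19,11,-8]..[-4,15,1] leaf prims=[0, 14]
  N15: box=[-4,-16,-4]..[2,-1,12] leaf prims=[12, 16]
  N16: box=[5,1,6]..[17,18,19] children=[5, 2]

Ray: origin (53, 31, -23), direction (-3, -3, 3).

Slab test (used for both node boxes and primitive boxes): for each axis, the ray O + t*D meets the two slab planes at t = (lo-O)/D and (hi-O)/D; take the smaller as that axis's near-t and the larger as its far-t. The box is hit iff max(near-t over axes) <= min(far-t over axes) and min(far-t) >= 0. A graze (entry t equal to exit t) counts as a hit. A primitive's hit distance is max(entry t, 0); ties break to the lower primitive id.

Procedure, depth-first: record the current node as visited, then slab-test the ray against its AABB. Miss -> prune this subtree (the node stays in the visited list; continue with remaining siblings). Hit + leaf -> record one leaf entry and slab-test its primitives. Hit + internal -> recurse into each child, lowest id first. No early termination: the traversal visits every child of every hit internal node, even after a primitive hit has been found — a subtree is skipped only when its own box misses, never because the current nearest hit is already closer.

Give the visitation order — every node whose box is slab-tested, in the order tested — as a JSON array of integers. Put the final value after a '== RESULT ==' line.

Traverse from the root:
N0 x:[31/3,24] y:[13/3,17] z:[4/3,14] -> hit [31/3,14], descend [7, 13]
  N7 x:[46/3,24] y:[5,47/3] z:[4/3,35/3] -> miss, prune
  N13 x:[31/3,16] y:[13/3,17] z:[11/3,14] -> hit [31/3,14], descend [1, 3]
    N1 x:[31/3,44/3] y:[11,17] z:[11/3,31/3] -> miss, prune
    N3 x:[12,16] y:[13/3,10] z:[20/3,14] -> miss, prune

order=[0, 7, 13, 1, 3]  |boxes|=5  |leaves|=0  hit=miss

== RESULT ==
[0, 7, 13, 1, 3]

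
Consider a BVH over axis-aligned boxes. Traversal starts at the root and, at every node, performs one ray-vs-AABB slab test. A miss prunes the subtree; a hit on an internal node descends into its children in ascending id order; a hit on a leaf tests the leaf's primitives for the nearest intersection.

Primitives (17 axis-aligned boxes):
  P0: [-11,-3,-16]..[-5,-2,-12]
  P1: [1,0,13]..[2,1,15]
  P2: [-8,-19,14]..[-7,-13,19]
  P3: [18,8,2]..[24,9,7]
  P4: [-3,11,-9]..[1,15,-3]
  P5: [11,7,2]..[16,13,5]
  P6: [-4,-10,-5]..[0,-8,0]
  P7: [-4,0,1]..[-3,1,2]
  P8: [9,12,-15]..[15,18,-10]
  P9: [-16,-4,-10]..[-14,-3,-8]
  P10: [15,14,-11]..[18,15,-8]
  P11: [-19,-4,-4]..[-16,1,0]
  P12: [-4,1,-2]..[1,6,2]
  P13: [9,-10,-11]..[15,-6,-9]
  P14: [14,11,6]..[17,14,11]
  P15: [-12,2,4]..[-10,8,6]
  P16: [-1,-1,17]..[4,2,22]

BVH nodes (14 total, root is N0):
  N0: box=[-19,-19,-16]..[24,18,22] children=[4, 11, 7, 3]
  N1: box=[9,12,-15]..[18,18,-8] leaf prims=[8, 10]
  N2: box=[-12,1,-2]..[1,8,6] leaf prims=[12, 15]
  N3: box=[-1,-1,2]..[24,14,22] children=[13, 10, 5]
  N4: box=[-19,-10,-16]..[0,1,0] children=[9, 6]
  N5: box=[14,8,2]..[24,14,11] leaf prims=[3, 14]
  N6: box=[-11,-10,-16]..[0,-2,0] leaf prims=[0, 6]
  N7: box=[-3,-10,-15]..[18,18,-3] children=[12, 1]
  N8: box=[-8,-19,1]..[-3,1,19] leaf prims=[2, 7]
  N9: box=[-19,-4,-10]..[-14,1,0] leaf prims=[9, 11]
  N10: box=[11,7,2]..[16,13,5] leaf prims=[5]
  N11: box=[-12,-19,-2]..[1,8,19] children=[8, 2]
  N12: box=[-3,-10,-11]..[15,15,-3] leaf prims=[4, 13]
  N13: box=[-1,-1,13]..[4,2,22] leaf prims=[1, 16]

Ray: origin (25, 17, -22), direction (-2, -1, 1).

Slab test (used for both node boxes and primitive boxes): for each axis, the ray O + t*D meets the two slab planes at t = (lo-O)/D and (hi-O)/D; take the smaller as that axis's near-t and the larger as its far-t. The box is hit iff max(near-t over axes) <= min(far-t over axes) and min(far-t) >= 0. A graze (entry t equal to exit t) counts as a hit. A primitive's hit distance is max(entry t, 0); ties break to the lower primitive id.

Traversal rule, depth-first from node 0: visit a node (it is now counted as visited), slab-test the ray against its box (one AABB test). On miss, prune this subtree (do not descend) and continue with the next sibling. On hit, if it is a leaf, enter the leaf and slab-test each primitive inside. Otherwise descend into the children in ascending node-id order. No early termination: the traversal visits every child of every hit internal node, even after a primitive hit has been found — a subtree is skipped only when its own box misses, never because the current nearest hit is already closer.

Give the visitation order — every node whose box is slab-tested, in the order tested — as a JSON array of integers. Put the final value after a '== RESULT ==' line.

Traverse from the root:
N0 x:[1/2,22] y:[-1,36] z:[6,44] -> hit [6,22], descend [3, 4, 7, 11]
  N3 x:[1/2,13] y:[3,18] z:[24,44] -> miss, prune
  N4 x:[25/2,22] y:[16,27] z:[6,22] -> hit [16,22], descend [6, 9]
    N6 x:[25/2,18] y:[19,27] z:[6,22] -> miss, prune
    N9 x:[39/2,22] y:[16,21] z:[12,22] -> hit [39/2,21] leaf, test {P9(miss), P11@t=41/2}
  N7 x:[7/2,14] y:[-1,27] z:[7,19] -> hit [7,14], descend [1, 12]
    N1 x:[7/2,8] y:[-1,5] z:[7,14] -> miss, prune
    N12 x:[5,14] y:[2,27] z:[11,19] -> hit [11,14] leaf, test {P4(miss), P13(miss)}
  N11 x:[12,37/2] y:[9,36] z:[20,41] -> miss, prune

order=[0, 3, 4, 6, 9, 7, 1, 12, 11]  |boxes|=9  |leaves|=2  hit=P11

== RESULT ==
[0, 3, 4, 6, 9, 7, 1, 12, 11]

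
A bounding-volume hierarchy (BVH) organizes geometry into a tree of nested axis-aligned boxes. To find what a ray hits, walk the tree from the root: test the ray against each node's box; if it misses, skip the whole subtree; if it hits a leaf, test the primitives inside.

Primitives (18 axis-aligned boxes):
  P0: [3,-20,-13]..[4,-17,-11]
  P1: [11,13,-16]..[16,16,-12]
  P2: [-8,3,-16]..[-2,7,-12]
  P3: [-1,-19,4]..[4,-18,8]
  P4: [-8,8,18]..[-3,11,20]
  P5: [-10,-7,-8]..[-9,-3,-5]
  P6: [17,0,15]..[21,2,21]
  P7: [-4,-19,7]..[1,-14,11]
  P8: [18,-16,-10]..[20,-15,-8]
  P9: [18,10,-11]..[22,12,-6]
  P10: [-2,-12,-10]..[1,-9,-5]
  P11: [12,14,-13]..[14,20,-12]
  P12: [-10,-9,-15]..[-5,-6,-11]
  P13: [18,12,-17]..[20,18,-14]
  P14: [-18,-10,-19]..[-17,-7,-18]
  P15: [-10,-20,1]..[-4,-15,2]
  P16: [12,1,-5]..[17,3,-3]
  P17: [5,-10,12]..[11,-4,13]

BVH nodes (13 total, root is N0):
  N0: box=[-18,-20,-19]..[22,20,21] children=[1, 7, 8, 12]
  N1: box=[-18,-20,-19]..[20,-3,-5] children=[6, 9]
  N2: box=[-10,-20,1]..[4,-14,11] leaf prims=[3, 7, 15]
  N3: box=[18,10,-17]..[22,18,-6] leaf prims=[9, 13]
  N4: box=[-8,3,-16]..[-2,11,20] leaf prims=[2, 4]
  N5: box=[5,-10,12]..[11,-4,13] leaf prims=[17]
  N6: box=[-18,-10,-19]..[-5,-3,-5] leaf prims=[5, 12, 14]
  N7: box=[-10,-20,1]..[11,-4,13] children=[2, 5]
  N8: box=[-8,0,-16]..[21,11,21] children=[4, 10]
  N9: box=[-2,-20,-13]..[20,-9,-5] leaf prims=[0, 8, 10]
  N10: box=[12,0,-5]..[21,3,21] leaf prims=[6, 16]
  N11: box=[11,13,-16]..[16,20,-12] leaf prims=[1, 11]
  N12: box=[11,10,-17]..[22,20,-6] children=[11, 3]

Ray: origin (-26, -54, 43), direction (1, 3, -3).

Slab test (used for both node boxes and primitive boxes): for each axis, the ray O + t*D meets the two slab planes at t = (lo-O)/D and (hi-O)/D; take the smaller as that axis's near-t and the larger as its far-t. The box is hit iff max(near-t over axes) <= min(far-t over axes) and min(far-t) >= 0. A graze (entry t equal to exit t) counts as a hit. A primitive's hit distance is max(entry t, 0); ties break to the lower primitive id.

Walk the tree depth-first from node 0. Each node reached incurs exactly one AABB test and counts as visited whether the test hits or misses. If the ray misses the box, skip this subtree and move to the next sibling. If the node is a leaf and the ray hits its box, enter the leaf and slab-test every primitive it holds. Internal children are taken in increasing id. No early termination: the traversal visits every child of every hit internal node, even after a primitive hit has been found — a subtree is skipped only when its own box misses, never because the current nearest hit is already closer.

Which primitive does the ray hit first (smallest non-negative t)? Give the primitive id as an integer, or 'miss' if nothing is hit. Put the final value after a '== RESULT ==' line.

Walk:
N0 x:[8,48] y:[34/3,74/3] z:[22/3,62/3] -> hit [34/3,62/3], descend [1, 7, 8, 12]
  N1 x:[8,46] y:[34/3,17] z:[16,62/3] -> hit [16,17], descend [6, 9]
    N6 x:[8,21] y:[44/3,17] z:[16,62/3] -> hit [16,17] leaf, test {P5@t=16, P12(miss), P14(miss)}
    N9 x:[24,46] y:[34/3,15] z:[16,56/3] -> miss, prune
  N7 x:[16,37] y:[34/3,50/3] z:[10,14] -> miss, prune
  N8 x:[18,47] y:[18,65/3] z:[22/3,59/3] -> hit [18,59/3], descend [4, 10]
    N4 x:[18,24] y:[19,65/3] z:[23/3,59/3] -> hit [19,59/3] leaf, test {P2@t=19, P4(miss)}
    N10 x:[38,47] y:[18,19] z:[22/3,16] -> miss, prune
  N12 x:[37,48] y:[64/3,74/3] z:[49/3,20] -> miss, prune

order=[0, 1, 6, 9, 7, 8, 4, 10, 12]  |boxes|=9  |leaves|=2  hit=P5

== RESULT ==
5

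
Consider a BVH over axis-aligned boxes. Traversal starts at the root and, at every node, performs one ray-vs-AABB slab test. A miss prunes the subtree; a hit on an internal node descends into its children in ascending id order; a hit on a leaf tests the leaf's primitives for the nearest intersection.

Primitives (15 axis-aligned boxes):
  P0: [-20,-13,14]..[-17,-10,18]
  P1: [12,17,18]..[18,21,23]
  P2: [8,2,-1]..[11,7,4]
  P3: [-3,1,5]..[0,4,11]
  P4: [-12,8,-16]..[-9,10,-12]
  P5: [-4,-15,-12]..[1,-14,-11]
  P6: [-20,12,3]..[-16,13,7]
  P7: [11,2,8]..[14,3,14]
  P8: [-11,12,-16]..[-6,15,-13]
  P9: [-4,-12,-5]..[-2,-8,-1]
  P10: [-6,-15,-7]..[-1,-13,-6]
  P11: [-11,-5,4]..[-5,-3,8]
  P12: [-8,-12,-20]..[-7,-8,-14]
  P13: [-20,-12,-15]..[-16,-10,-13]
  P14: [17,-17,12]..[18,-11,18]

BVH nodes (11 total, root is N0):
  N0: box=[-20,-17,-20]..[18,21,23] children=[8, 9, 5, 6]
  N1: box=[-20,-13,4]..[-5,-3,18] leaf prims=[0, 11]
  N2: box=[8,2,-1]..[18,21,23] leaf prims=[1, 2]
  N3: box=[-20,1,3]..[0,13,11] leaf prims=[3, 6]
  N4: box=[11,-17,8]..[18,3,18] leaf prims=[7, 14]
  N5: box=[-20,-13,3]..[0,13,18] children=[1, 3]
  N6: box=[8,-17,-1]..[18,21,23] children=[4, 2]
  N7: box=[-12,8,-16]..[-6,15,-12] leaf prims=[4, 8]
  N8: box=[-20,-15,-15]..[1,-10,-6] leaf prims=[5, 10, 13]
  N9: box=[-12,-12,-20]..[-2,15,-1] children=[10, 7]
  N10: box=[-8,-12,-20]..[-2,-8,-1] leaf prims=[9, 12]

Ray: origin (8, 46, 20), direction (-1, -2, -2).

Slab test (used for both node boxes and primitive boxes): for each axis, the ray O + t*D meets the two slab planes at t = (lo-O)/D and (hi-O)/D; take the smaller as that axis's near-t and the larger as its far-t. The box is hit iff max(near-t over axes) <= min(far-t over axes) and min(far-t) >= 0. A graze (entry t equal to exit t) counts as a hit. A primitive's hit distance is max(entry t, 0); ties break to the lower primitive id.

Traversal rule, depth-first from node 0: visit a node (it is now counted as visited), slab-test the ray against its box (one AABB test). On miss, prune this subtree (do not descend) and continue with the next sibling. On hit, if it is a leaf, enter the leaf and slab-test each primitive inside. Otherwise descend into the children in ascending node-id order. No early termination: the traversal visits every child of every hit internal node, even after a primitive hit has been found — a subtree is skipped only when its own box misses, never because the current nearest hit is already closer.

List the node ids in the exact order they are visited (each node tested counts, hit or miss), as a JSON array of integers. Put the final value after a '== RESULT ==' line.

Walk:
N0 x:[-10,28] y:[25/2,63/2] z:[-3/2,20] -> hit [25/2,20], descend [5, 6, 8, 9]
  N5 x:[8,28] y:[33/2,59/2] z:[1,17/2] -> miss, prune
  N6 x:[-10,0] y:[25/2,63/2] z:[-3/2,21/2] -> miss, prune
  N8 x:[7,28] y:[28,61/2] z:[13,35/2] -> miss, prune
  N9 x:[10,20] y:[31/2,29] z:[21/2,20] -> hit [31/2,20], descend [7, 10]
    N7 x:[14,20] y:[31/2,19] z:[16,18] -> hit [16,18] leaf, test {P4@t=18, P8@t=33/2}
    N10 x:[10,16] y:[27,29] z:[21/2,20] -> miss, prune

order=[0, 5, 6, 8, 9, 7, 10]  |boxes|=7  |leaves|=1  hit=P8

== RESULT ==
[0, 5, 6, 8, 9, 7, 10]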